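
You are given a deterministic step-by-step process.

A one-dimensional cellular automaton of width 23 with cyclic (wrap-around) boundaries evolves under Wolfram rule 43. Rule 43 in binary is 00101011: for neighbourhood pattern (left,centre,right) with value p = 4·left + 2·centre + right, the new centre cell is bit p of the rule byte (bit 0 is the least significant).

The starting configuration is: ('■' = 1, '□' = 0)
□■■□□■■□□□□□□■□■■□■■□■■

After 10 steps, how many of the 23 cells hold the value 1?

12

gen 0: □■■□□■■□□□□□□■□■■□■■□■■
gen 1: ■■□□■■□□■■■■■□■■□■■□■■□
gen 2: ■□□■■□□■■□□□□■■□■■□■■□■
gen 3: □□■■□□■■□□■■■■□■■□■■□■■
gen 4: □■■□□■■□□■■□□□■■□■■□■■□
gen 5: ■■□□■■□□■■□□■■■□■■□■■□□
gen 6: ■□□■■□□■■□□■■□□■■□■■□□■
gen 7: □□■■□□■■□□■■□□■■□■■□□■■
gen 8: □■■□□■■□□■■□□■■□■■□□■■□
gen 9: ■■□□■■□□■■□□■■□■■□□■■□□
gen 10: ■□□■■□□■■□□■■□■■□□■■□□■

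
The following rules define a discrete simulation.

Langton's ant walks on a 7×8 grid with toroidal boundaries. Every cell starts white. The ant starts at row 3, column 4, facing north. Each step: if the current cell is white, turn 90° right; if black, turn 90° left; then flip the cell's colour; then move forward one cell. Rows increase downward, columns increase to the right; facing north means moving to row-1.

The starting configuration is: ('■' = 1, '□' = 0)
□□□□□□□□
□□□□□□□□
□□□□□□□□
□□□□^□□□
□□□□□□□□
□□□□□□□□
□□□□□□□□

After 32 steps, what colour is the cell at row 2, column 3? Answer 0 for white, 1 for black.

1

t=0: □□□□□□□□
□□□□□□□□
□□□□□□□□
□□□□^□□□
□□□□□□□□
□□□□□□□□
□□□□□□□□
t=1: □□□□□□□□
□□□□□□□□
□□□□□□□□
□□□□■>□□
□□□□□□□□
□□□□□□□□
□□□□□□□□
t=2: □□□□□□□□
□□□□□□□□
□□□□□□□□
□□□□■■□□
□□□□□v□□
□□□□□□□□
□□□□□□□□
t=3: □□□□□□□□
□□□□□□□□
□□□□□□□□
□□□□■■□□
□□□□<■□□
□□□□□□□□
□□□□□□□□
t=4: □□□□□□□□
□□□□□□□□
□□□□□□□□
□□□□^■□□
□□□□■■□□
□□□□□□□□
□□□□□□□□
t=5: □□□□□□□□
□□□□□□□□
□□□□□□□□
□□□<□■□□
□□□□■■□□
□□□□□□□□
□□□□□□□□
t=6: □□□□□□□□
□□□□□□□□
□□□^□□□□
□□□■□■□□
□□□□■■□□
□□□□□□□□
□□□□□□□□
t=7: □□□□□□□□
□□□□□□□□
□□□■>□□□
□□□■□■□□
□□□□■■□□
□□□□□□□□
□□□□□□□□
t=8: □□□□□□□□
□□□□□□□□
□□□■■□□□
□□□■v■□□
□□□□■■□□
□□□□□□□□
□□□□□□□□
t=9: □□□□□□□□
□□□□□□□□
□□□■■□□□
□□□<■■□□
□□□□■■□□
□□□□□□□□
□□□□□□□□
t=10: □□□□□□□□
□□□□□□□□
□□□■■□□□
□□□□■■□□
□□□v■■□□
□□□□□□□□
□□□□□□□□
t=11: □□□□□□□□
□□□□□□□□
□□□■■□□□
□□□□■■□□
□□<■■■□□
□□□□□□□□
□□□□□□□□
t=12: □□□□□□□□
□□□□□□□□
□□□■■□□□
□□^□■■□□
□□■■■■□□
□□□□□□□□
□□□□□□□□
t=13: □□□□□□□□
□□□□□□□□
□□□■■□□□
□□■>■■□□
□□■■■■□□
□□□□□□□□
□□□□□□□□
t=14: □□□□□□□□
□□□□□□□□
□□□■■□□□
□□■■■■□□
□□■v■■□□
□□□□□□□□
□□□□□□□□
t=15: □□□□□□□□
□□□□□□□□
□□□■■□□□
□□■■■■□□
□□■□>■□□
□□□□□□□□
□□□□□□□□
t=16: □□□□□□□□
□□□□□□□□
□□□■■□□□
□□■■^■□□
□□■□□■□□
□□□□□□□□
□□□□□□□□
t=17: □□□□□□□□
□□□□□□□□
□□□■■□□□
□□■<□■□□
□□■□□■□□
□□□□□□□□
□□□□□□□□
t=18: □□□□□□□□
□□□□□□□□
□□□■■□□□
□□■□□■□□
□□■v□■□□
□□□□□□□□
□□□□□□□□
t=19: □□□□□□□□
□□□□□□□□
□□□■■□□□
□□■□□■□□
□□<■□■□□
□□□□□□□□
□□□□□□□□
t=20: □□□□□□□□
□□□□□□□□
□□□■■□□□
□□■□□■□□
□□□■□■□□
□□v□□□□□
□□□□□□□□
t=21: □□□□□□□□
□□□□□□□□
□□□■■□□□
□□■□□■□□
□□□■□■□□
□<■□□□□□
□□□□□□□□
t=22: □□□□□□□□
□□□□□□□□
□□□■■□□□
□□■□□■□□
□^□■□■□□
□■■□□□□□
□□□□□□□□
t=23: □□□□□□□□
□□□□□□□□
□□□■■□□□
□□■□□■□□
□■>■□■□□
□■■□□□□□
□□□□□□□□
t=24: □□□□□□□□
□□□□□□□□
□□□■■□□□
□□■□□■□□
□■■■□■□□
□■v□□□□□
□□□□□□□□
t=25: □□□□□□□□
□□□□□□□□
□□□■■□□□
□□■□□■□□
□■■■□■□□
□■□>□□□□
□□□□□□□□
t=26: □□□□□□□□
□□□□□□□□
□□□■■□□□
□□■□□■□□
□■■■□■□□
□■□■□□□□
□□□v□□□□
t=27: □□□□□□□□
□□□□□□□□
□□□■■□□□
□□■□□■□□
□■■■□■□□
□■□■□□□□
□□<■□□□□
t=28: □□□□□□□□
□□□□□□□□
□□□■■□□□
□□■□□■□□
□■■■□■□□
□■^■□□□□
□□■■□□□□
t=29: □□□□□□□□
□□□□□□□□
□□□■■□□□
□□■□□■□□
□■■■□■□□
□■■>□□□□
□□■■□□□□
t=30: □□□□□□□□
□□□□□□□□
□□□■■□□□
□□■□□■□□
□■■^□■□□
□■■□□□□□
□□■■□□□□
t=31: □□□□□□□□
□□□□□□□□
□□□■■□□□
□□■□□■□□
□■<□□■□□
□■■□□□□□
□□■■□□□□
t=32: □□□□□□□□
□□□□□□□□
□□□■■□□□
□□■□□■□□
□■□□□■□□
□■v□□□□□
□□■■□□□□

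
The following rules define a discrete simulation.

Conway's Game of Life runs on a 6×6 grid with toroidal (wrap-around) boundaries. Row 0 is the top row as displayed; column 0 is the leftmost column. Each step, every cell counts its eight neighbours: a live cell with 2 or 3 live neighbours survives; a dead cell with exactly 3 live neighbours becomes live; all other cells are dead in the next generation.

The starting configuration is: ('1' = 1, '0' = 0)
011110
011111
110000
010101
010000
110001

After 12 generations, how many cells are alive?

8

k=0  011110
011111
110000
010101
010000
110001
k=1  000000
000001
000000
010000
010011
000111
k=2  000001
000000
000000
100000
001101
100101
k=3  100011
000000
000000
000000
011101
101101
k=4  110110
000001
000000
001000
010101
000000
k=5  100011
100011
000000
001000
001000
010101
k=6  010100
100010
000001
000000
011100
011101
k=7  010101
100011
000001
001000
110110
000000
k=8  000001
000000
100011
111111
011100
010101
k=9  100010
100010
001000
000000
000000
010100
k=10  110110
010100
000000
000000
000000
000000
k=11  110110
110110
000000
000000
000000
000000
k=12  110110
110110
000000
000000
000000
000000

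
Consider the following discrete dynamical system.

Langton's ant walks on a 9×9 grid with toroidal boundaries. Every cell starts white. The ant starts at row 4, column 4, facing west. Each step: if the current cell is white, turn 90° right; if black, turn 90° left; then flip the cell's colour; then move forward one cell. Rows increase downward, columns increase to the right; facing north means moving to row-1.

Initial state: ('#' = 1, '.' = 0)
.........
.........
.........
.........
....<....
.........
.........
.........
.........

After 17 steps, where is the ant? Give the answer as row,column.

5,4

0) .........
.........
.........
.........
....<....
.........
.........
.........
.........
1) .........
.........
.........
....^....
....#....
.........
.........
.........
.........
2) .........
.........
.........
....#>...
....#....
.........
.........
.........
.........
3) .........
.........
.........
....##...
....#v...
.........
.........
.........
.........
4) .........
.........
.........
....##...
....<#...
.........
.........
.........
.........
5) .........
.........
.........
....##...
.....#...
....v....
.........
.........
.........
6) .........
.........
.........
....##...
.....#...
...<#....
.........
.........
.........
7) .........
.........
.........
....##...
...^.#...
...##....
.........
.........
.........
8) .........
.........
.........
....##...
...#>#...
...##....
.........
.........
.........
9) .........
.........
.........
....##...
...###...
...#v....
.........
.........
.........
10) .........
.........
.........
....##...
...###...
...#.>...
.........
.........
.........
11) .........
.........
.........
....##...
...###...
...#.#...
.....v...
.........
.........
12) .........
.........
.........
....##...
...###...
...#.#...
....<#...
.........
.........
13) .........
.........
.........
....##...
...###...
...#^#...
....##...
.........
.........
14) .........
.........
.........
....##...
...###...
...##>...
....##...
.........
.........
15) .........
.........
.........
....##...
...##^...
...##....
....##...
.........
.........
16) .........
.........
.........
....##...
...#<....
...##....
....##...
.........
.........
17) .........
.........
.........
....##...
...#.....
...#v....
....##...
.........
.........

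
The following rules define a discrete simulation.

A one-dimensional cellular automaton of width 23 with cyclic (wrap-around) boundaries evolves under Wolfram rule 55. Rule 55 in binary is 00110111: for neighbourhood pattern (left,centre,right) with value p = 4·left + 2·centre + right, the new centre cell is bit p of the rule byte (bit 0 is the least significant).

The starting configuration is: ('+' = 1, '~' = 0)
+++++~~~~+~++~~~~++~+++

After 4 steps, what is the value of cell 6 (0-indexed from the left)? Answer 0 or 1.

0

gen 0: +++++~~~~+~++~~~~++~+++
gen 1: ~~~~~++++++~~++++~~+~~~
gen 2: +++++~~~~~~++~~~~++++++
gen 3: ~~~~~++++++~~++++~~~~~~
gen 4: +++++~~~~~~++~~~~++++++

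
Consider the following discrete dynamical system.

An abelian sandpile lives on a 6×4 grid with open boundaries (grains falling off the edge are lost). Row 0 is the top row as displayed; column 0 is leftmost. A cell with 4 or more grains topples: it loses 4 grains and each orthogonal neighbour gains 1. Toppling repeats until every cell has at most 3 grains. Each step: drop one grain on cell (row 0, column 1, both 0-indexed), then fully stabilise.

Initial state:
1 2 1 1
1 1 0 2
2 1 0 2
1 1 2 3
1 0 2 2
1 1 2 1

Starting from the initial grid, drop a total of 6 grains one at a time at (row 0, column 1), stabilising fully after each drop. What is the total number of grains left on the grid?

35

[0] 1 2 1 1
1 1 0 2
2 1 0 2
1 1 2 3
1 0 2 2
1 1 2 1
[1] 1 3 1 1
1 1 0 2
2 1 0 2
1 1 2 3
1 0 2 2
1 1 2 1
[2] 2 0 2 1
1 2 0 2
2 1 0 2
1 1 2 3
1 0 2 2
1 1 2 1
[3] 2 1 2 1
1 2 0 2
2 1 0 2
1 1 2 3
1 0 2 2
1 1 2 1
[4] 2 2 2 1
1 2 0 2
2 1 0 2
1 1 2 3
1 0 2 2
1 1 2 1
[5] 2 3 2 1
1 2 0 2
2 1 0 2
1 1 2 3
1 0 2 2
1 1 2 1
[6] 3 0 3 1
1 3 0 2
2 1 0 2
1 1 2 3
1 0 2 2
1 1 2 1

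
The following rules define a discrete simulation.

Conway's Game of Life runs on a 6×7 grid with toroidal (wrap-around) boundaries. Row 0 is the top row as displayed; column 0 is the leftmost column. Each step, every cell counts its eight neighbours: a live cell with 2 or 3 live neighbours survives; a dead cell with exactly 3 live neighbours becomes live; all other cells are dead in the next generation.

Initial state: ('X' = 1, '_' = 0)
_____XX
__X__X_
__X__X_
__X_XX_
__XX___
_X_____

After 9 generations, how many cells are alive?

4

gen 0: _____XX
__X__X_
__X__X_
__X_XX_
__XX___
_X_____
gen 1: _____XX
____XX_
_XX__XX
_XX_XX_
_XXXX__
__X____
gen 2: ____XXX
X___X__
XXX___X
______X
____XX_
_XX_XX_
gen 3: XX____X
___XX__
_X___XX
_X____X
___XX_X
_______
gen 4: X______
_XX_X__
__X_XXX
__X_X_X
X____X_
_____XX
gen 5: XX___XX
XXX_X_X
X_X_X_X
XX__X__
X___X__
X____X_
gen 6: __X_X__
__X_X__
__X_X__
____X__
X___XX_
____XX_
gen 7: ____X__
_XX_XX_
____XX_
____X__
___X__X
______X
gen 8: ___XX__
_______
_______
___XX__
_____X_
_____X_
gen 9: ____X__
_______
_______
____X__
_____X_
_____X_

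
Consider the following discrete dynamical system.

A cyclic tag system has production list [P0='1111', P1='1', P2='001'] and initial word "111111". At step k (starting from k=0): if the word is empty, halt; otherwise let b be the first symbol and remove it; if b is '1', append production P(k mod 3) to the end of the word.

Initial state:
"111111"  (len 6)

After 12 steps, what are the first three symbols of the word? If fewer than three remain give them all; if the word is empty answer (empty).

011

k=0  "111111"  (len 6)
k=1  "111111111"  (len 9)
k=2  "111111111"  (len 9)
k=3  "11111111001"  (len 11)
k=4  "11111110011111"  (len 14)
k=5  "11111100111111"  (len 14)
k=6  "1111100111111001"  (len 16)
k=7  "1111001111110011111"  (len 19)
k=8  "1110011111100111111"  (len 19)
k=9  "110011111100111111001"  (len 21)
k=10  "100111111001111110011111"  (len 24)
k=11  "001111110011111100111111"  (len 24)
k=12  "01111110011111100111111"  (len 23)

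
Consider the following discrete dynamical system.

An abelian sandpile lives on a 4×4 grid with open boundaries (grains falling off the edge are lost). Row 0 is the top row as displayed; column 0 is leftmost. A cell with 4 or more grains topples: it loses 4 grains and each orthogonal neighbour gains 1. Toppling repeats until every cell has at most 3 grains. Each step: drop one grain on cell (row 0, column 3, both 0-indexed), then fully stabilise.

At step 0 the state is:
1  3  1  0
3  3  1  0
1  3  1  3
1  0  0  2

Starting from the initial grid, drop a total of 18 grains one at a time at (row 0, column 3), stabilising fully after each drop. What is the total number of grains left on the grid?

step 0: 1  3  1  0
3  3  1  0
1  3  1  3
1  0  0  2
step 1: 1  3  1  1
3  3  1  0
1  3  1  3
1  0  0  2
step 2: 1  3  1  2
3  3  1  0
1  3  1  3
1  0  0  2
step 3: 1  3  1  3
3  3  1  0
1  3  1  3
1  0  0  2
step 4: 1  3  2  0
3  3  1  1
1  3  1  3
1  0  0  2
step 5: 1  3  2  1
3  3  1  1
1  3  1  3
1  0  0  2
step 6: 1  3  2  2
3  3  1  1
1  3  1  3
1  0  0  2
step 7: 1  3  2  3
3  3  1  1
1  3  1  3
1  0  0  2
step 8: 1  3  3  0
3  3  1  2
1  3  1  3
1  0  0  2
step 9: 1  3  3  1
3  3  1  2
1  3  1  3
1  0  0  2
step 10: 1  3  3  2
3  3  1  2
1  3  1  3
1  0  0  2
step 11: 1  3  3  3
3  3  1  2
1  3  1  3
1  0  0  2
step 12: 3  1  1  1
0  2  3  3
3  0  2  3
1  1  0  2
step 13: 3  1  1  2
0  2  3  3
3  0  2  3
1  1  0  2
step 14: 3  1  1  3
0  2  3  3
3  0  2  3
1  1  0  2
step 15: 3  1  3  1
0  3  1  2
3  1  0  1
1  1  1  3
step 16: 3  1  3  2
0  3  1  2
3  1  0  1
1  1  1  3
step 17: 3  1  3  3
0  3  1  2
3  1  0  1
1  1  1  3
step 18: 3  2  0  1
0  3  2  3
3  1  0  1
1  1  1  3

25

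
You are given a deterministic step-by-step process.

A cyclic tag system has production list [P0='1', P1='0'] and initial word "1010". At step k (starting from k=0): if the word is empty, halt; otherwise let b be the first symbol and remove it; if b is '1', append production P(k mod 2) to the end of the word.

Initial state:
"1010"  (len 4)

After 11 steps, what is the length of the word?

t=0: "1010"  (len 4)
t=1: "0101"  (len 4)
t=2: "101"  (len 3)
t=3: "011"  (len 3)
t=4: "11"  (len 2)
t=5: "11"  (len 2)
t=6: "10"  (len 2)
t=7: "01"  (len 2)
t=8: "1"  (len 1)
t=9: "1"  (len 1)
t=10: "0"  (len 1)
t=11: (halted — word empty)

0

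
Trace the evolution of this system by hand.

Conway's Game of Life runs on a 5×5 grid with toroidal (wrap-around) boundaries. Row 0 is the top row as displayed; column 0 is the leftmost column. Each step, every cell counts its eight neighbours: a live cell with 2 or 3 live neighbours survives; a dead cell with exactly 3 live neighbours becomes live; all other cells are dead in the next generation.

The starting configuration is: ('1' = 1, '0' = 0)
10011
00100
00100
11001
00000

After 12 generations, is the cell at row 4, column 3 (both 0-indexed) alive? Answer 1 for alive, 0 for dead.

step 0: 10011
00100
00100
11001
00000
step 1: 00011
01101
10110
11000
01010
step 2: 01001
01000
00010
10010
01010
step 3: 01000
10100
00101
00010
01010
step 4: 11000
10110
01101
00011
00000
step 5: 11101
00010
01000
10111
10001
step 6: 01100
00011
11000
00110
00000
step 7: 00110
00011
11000
01100
01010
step 8: 00000
11011
11011
00000
01010
step 9: 01010
01010
01010
01010
00000
step 10: 00000
11011
11011
00000
00000
step 11: 10001
01010
01010
10001
00000
step 12: 10001
01010
01010
10001
00000

0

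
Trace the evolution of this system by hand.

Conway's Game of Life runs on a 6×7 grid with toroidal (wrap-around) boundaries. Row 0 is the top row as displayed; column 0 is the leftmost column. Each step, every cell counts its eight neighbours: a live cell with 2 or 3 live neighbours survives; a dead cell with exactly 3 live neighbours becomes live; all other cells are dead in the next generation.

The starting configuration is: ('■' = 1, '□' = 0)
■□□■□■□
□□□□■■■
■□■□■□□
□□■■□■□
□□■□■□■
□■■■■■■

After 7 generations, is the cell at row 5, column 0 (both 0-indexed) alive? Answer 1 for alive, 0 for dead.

gen 0: ■□□■□■□
□□□□■■■
■□■□■□□
□□■■□■□
□□■□■□■
□■■■■■■
gen 1: ■■□□□□□
■■□□□□□
□■■□□□□
□□■□□■■
■□□□□□■
□■□□□□□
gen 2: □□■□□□□
□□□□□□□
□□■□□□■
□□■□□■■
■■□□□■■
□■□□□□■
gen 3: □□□□□□□
□□□□□□□
□□□□□■■
□□■□□□□
□■■□□□□
□■■□□■■
gen 4: □□□□□□□
□□□□□□□
□□□□□□□
□■■□□□□
■□□■□□□
■■■□□□□
gen 5: □■□□□□□
□□□□□□□
□□□□□□□
□■■□□□□
■□□■□□□
■■■□□□□
gen 6: ■■■□□□□
□□□□□□□
□□□□□□□
□■■□□□□
■□□■□□□
■□■□□□□
gen 7: ■□■□□□□
□■□□□□□
□□□□□□□
□■■□□□□
■□□■□□□
■□■■□□■

1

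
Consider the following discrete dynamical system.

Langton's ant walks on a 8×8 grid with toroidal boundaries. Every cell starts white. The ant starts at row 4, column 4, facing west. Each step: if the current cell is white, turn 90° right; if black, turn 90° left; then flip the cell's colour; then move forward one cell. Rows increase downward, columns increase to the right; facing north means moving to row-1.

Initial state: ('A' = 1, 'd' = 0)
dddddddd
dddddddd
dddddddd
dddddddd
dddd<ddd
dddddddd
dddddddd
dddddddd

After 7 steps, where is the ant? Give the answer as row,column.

step 0: dddddddd
dddddddd
dddddddd
dddddddd
dddd<ddd
dddddddd
dddddddd
dddddddd
step 1: dddddddd
dddddddd
dddddddd
dddd^ddd
ddddAddd
dddddddd
dddddddd
dddddddd
step 2: dddddddd
dddddddd
dddddddd
ddddA>dd
ddddAddd
dddddddd
dddddddd
dddddddd
step 3: dddddddd
dddddddd
dddddddd
ddddAAdd
ddddAvdd
dddddddd
dddddddd
dddddddd
step 4: dddddddd
dddddddd
dddddddd
ddddAAdd
dddd<Add
dddddddd
dddddddd
dddddddd
step 5: dddddddd
dddddddd
dddddddd
ddddAAdd
dddddAdd
ddddvddd
dddddddd
dddddddd
step 6: dddddddd
dddddddd
dddddddd
ddddAAdd
dddddAdd
ddd<Addd
dddddddd
dddddddd
step 7: dddddddd
dddddddd
dddddddd
ddddAAdd
ddd^dAdd
dddAAddd
dddddddd
dddddddd

4,3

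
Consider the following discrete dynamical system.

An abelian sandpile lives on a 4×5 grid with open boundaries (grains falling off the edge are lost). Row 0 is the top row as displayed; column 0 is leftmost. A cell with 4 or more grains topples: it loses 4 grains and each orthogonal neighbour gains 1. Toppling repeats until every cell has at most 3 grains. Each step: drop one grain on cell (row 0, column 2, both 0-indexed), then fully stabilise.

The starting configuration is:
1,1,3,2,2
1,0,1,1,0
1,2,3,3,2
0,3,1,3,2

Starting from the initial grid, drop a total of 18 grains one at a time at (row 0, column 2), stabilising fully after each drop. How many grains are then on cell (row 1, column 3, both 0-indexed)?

k=0  1,1,3,2,2
1,0,1,1,0
1,2,3,3,2
0,3,1,3,2
k=1  1,2,0,3,2
1,0,2,1,0
1,2,3,3,2
0,3,1,3,2
k=2  1,2,1,3,2
1,0,2,1,0
1,2,3,3,2
0,3,1,3,2
k=3  1,2,2,3,2
1,0,2,1,0
1,2,3,3,2
0,3,1,3,2
k=4  1,2,3,3,2
1,0,2,1,0
1,2,3,3,2
0,3,1,3,2
k=5  1,3,1,0,3
1,0,3,2,0
1,2,3,3,2
0,3,1,3,2
k=6  1,3,2,0,3
1,0,3,2,0
1,2,3,3,2
0,3,1,3,2
k=7  1,3,3,0,3
1,0,3,2,0
1,2,3,3,2
0,3,1,3,2
k=8  2,0,2,2,3
1,2,2,0,1
1,3,1,2,3
0,3,3,0,3
k=9  2,0,3,2,3
1,2,2,0,1
1,3,1,2,3
0,3,3,0,3
k=10  2,1,0,3,3
1,2,3,0,1
1,3,1,2,3
0,3,3,0,3
k=11  2,1,1,3,3
1,2,3,0,1
1,3,1,2,3
0,3,3,0,3
k=12  2,1,2,3,3
1,2,3,0,1
1,3,1,2,3
0,3,3,0,3
k=13  2,1,3,3,3
1,2,3,0,1
1,3,1,2,3
0,3,3,0,3
k=14  2,2,2,1,0
1,3,0,2,2
1,3,2,2,3
0,3,3,0,3
k=15  2,2,3,1,0
1,3,0,2,2
1,3,2,2,3
0,3,3,0,3
k=16  2,3,0,2,0
1,3,1,2,2
1,3,2,2,3
0,3,3,0,3
k=17  2,3,1,2,0
1,3,1,2,2
1,3,2,2,3
0,3,3,0,3
k=18  2,3,2,2,0
1,3,1,2,2
1,3,2,2,3
0,3,3,0,3

2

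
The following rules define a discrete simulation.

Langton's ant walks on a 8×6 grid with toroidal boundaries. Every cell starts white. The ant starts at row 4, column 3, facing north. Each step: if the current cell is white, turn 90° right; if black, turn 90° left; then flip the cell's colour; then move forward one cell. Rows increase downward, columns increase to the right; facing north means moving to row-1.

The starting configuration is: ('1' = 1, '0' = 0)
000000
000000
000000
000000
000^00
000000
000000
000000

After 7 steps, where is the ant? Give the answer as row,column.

t=0: 000000
000000
000000
000000
000^00
000000
000000
000000
t=1: 000000
000000
000000
000000
0001>0
000000
000000
000000
t=2: 000000
000000
000000
000000
000110
0000v0
000000
000000
t=3: 000000
000000
000000
000000
000110
000<10
000000
000000
t=4: 000000
000000
000000
000000
000^10
000110
000000
000000
t=5: 000000
000000
000000
000000
00<010
000110
000000
000000
t=6: 000000
000000
000000
00^000
001010
000110
000000
000000
t=7: 000000
000000
000000
001>00
001010
000110
000000
000000

3,3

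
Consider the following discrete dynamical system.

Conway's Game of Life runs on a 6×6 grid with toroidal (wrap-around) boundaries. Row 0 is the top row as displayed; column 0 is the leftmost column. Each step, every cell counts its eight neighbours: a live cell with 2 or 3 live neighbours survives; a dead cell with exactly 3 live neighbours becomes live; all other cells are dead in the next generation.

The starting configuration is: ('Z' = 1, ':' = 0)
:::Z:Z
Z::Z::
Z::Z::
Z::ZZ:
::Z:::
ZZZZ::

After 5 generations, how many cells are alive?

t=0: :::Z:Z
Z::Z::
Z::Z::
Z::ZZ:
::Z:::
ZZZZ::
t=1: :::Z:Z
Z:ZZ:Z
ZZZZ::
:ZZZZZ
Z:::ZZ
ZZ:ZZ:
t=2: ::::::
:::::Z
::::::
::::::
::::::
:ZZZ::
t=3: ::Z:::
::::::
::::::
::::::
::Z:::
::Z:::
t=4: ::::::
::::::
::::::
::::::
::::::
:ZZZ::
t=5: ::Z:::
::::::
::::::
::::::
::Z:::
::Z:::

3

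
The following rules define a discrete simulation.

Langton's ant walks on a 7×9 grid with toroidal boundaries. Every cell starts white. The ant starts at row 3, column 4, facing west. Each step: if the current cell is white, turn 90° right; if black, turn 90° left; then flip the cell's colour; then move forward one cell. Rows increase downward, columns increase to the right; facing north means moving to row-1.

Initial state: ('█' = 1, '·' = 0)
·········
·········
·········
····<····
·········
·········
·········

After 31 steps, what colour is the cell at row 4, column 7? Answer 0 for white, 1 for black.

1

t=0: ·········
·········
·········
····<····
·········
·········
·········
t=1: ·········
·········
····^····
····█····
·········
·········
·········
t=2: ·········
·········
····█>···
····█····
·········
·········
·········
t=3: ·········
·········
····██···
····█v···
·········
·········
·········
t=4: ·········
·········
····██···
····<█···
·········
·········
·········
t=5: ·········
·········
····██···
·····█···
····v····
·········
·········
t=6: ·········
·········
····██···
·····█···
···<█····
·········
·········
t=7: ·········
·········
····██···
···^·█···
···██····
·········
·········
t=8: ·········
·········
····██···
···█>█···
···██····
·········
·········
t=9: ·········
·········
····██···
···███···
···█v····
·········
·········
t=10: ·········
·········
····██···
···███···
···█·>···
·········
·········
t=11: ·········
·········
····██···
···███···
···█·█···
·····v···
·········
t=12: ·········
·········
····██···
···███···
···█·█···
····<█···
·········
t=13: ·········
·········
····██···
···███···
···█^█···
····██···
·········
t=14: ·········
·········
····██···
···███···
···██>···
····██···
·········
t=15: ·········
·········
····██···
···██^···
···██····
····██···
·········
t=16: ·········
·········
····██···
···█<····
···██····
····██···
·········
t=17: ·········
·········
····██···
···█·····
···█v····
····██···
·········
t=18: ·········
·········
····██···
···█·····
···█·>···
····██···
·········
t=19: ·········
·········
····██···
···█·····
···█·█···
····█v···
·········
t=20: ·········
·········
····██···
···█·····
···█·█···
····█·>··
·········
t=21: ·········
·········
····██···
···█·····
···█·█···
····█·█··
······v··
t=22: ·········
·········
····██···
···█·····
···█·█···
····█·█··
·····<█··
t=23: ·········
·········
····██···
···█·····
···█·█···
····█^█··
·····██··
t=24: ·········
·········
····██···
···█·····
···█·█···
····██>··
·····██··
t=25: ·········
·········
····██···
···█·····
···█·█^··
····██···
·····██··
t=26: ·········
·········
····██···
···█·····
···█·██>·
····██···
·····██··
t=27: ·········
·········
····██···
···█·····
···█·███·
····██·v·
·····██··
t=28: ·········
·········
····██···
···█·····
···█·███·
····██<█·
·····██··
t=29: ·········
·········
····██···
···█·····
···█·█^█·
····████·
·····██··
t=30: ·········
·········
····██···
···█·····
···█·<·█·
····████·
·····██··
t=31: ·········
·········
····██···
···█·····
···█···█·
····█v██·
·····██··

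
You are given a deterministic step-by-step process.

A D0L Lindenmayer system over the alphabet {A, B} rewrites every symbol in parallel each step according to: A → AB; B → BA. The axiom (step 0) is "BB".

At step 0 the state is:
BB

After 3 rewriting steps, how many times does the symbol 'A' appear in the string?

8

t=0: BB
t=1: BABA
t=2: BAABBAAB
t=3: BAABABBABAABABBA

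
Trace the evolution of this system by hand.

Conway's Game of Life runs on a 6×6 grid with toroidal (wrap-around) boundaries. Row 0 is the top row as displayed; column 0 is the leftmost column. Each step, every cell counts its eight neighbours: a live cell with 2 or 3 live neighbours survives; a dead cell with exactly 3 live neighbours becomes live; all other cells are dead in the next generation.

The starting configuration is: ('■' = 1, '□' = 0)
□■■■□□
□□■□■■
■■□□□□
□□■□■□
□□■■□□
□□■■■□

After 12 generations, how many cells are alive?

step 0: □■■■□□
□□■□■■
■■□□□□
□□■□■□
□□■■□□
□□■■■□
step 1: □■□□□■
□□□□■■
■■■□■□
□□■□□□
□■□□□□
□□□□■□
step 2: ■□□□□■
□□■■■□
■■■□■□
■□■■□□
□□□□□□
■□□□□□
step 3: ■■□■■■
□□■□■□
■□□□■□
■□■■□■
□■□□□□
■□□□□■
step 4: □■■■□□
□□■□□□
■□■□■□
■□■■■■
□■■□■□
□□■□□□
step 5: □■□■□□
□□□□□□
■□■□■□
■□□□□□
■□□□■□
□□□□□□
step 6: □□□□□□
□■■■□□
□■□□□■
■□□■□□
□□□□□■
□□□□□□
step 7: □□■□□□
■■■□□□
□■□■■□
■□□□■■
□□□□□□
□□□□□□
step 8: □□■□□□
■□□□□□
□□□■■□
■□□■■■
□□□□□■
□□□□□□
step 9: □□□□□□
□□□■□□
■□□■□□
■□□■□□
■□□□□■
□□□□□□
step 10: □□□□□□
□□□□□□
□□■■■□
■■□□■□
■□□□□■
□□□□□□
step 11: □□□□□□
□□□■□□
□■■■■■
■■■□■□
■■□□□■
□□□□□□
step 12: □□□□□□
□□□■□□
□□□□□■
□□□□□□
□□■□□■
■□□□□□

5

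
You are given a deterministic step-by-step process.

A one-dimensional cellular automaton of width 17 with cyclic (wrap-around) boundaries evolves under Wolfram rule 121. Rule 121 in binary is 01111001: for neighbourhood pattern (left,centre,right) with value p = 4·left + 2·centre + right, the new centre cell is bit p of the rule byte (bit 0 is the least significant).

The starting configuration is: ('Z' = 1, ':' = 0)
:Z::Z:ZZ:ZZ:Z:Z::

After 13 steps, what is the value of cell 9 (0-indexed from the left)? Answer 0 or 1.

step 0: :Z::Z:ZZ:ZZ:Z:Z::
step 1: ::Z::ZZZZZZZ:Z:ZZ
step 2: Z::Z:Z:::::ZZ:ZZZ
step 3: ZZ::Z:ZZZZ:ZZZZ::
step 4: ZZZ::ZZ::ZZZ::ZZ:
step 5: Z:ZZ:ZZZ:Z:ZZ:ZZZ
step 6: ZZZZZZ:ZZ:ZZZZZ::
step 7: Z::::ZZZZZZ:::ZZ:
step 8: :ZZZ:Z::::ZZZ:ZZZ
step 9: ZZ:ZZ:ZZZ:Z:ZZZ:Z
step 10: :ZZZZZZ:ZZ:ZZ:ZZZ
step 11: ZZ::::ZZZZZZZZZ:Z
step 12: :ZZZZ:Z:::::::ZZZ
step 13: ZZ::ZZ:ZZZZZZ:Z:Z

1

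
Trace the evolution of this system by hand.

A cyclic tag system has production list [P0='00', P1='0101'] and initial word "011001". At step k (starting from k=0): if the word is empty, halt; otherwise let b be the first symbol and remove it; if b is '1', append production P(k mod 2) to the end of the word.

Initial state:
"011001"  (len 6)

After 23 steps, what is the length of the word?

step 0: "011001"  (len 6)
step 1: "11001"  (len 5)
step 2: "10010101"  (len 8)
step 3: "001010100"  (len 9)
step 4: "01010100"  (len 8)
step 5: "1010100"  (len 7)
step 6: "0101000101"  (len 10)
step 7: "101000101"  (len 9)
step 8: "010001010101"  (len 12)
step 9: "10001010101"  (len 11)
step 10: "00010101010101"  (len 14)
step 11: "0010101010101"  (len 13)
step 12: "010101010101"  (len 12)
step 13: "10101010101"  (len 11)
step 14: "01010101010101"  (len 14)
step 15: "1010101010101"  (len 13)
step 16: "0101010101010101"  (len 16)
step 17: "101010101010101"  (len 15)
step 18: "010101010101010101"  (len 18)
step 19: "10101010101010101"  (len 17)
step 20: "01010101010101010101"  (len 20)
step 21: "1010101010101010101"  (len 19)
step 22: "0101010101010101010101"  (len 22)
step 23: "101010101010101010101"  (len 21)

21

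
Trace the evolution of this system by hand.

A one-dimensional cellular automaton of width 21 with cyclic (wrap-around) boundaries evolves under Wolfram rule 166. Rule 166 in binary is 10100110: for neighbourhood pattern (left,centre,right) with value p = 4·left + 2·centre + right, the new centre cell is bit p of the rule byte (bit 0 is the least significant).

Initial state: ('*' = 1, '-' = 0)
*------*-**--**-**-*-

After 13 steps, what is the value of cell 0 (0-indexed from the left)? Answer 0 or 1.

t=0: *------*-**--**-**-*-
t=1: *-----***---*--*--***
t=2: -----*-*---**-**-*-**
t=3: ----****--*--*--***--
t=4: ---*-**--**-**-*-*---
t=5: --***---*--*--****---
t=6: -*-*---**-**-*-**----
t=7: ****--*--*--***------
t=8: -**--**-**-*-*------*
t=9: *---*--*--****-----**
t=10: ---**-**-*-**-----*-*
t=11: --*--*--***------****
t=12: -**-**-*-*------*-**-
t=13: *--*--****-----***---

1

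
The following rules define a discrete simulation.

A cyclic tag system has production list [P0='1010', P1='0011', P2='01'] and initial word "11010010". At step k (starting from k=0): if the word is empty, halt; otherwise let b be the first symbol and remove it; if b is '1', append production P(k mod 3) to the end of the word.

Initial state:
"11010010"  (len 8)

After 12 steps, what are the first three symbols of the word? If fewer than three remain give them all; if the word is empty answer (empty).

gen 0: "11010010"  (len 8)
gen 1: "10100101010"  (len 11)
gen 2: "01001010100011"  (len 14)
gen 3: "1001010100011"  (len 13)
gen 4: "0010101000111010"  (len 16)
gen 5: "010101000111010"  (len 15)
gen 6: "10101000111010"  (len 14)
gen 7: "01010001110101010"  (len 17)
gen 8: "1010001110101010"  (len 16)
gen 9: "01000111010101001"  (len 17)
gen 10: "1000111010101001"  (len 16)
gen 11: "0001110101010010011"  (len 19)
gen 12: "001110101010010011"  (len 18)

001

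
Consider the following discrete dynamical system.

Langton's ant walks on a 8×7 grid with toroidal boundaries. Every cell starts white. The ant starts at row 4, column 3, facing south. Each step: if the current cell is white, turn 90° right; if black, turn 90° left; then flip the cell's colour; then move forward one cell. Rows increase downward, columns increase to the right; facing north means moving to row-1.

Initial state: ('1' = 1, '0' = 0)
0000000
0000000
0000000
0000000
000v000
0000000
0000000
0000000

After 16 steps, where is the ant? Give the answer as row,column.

4,3

0) 0000000
0000000
0000000
0000000
000v000
0000000
0000000
0000000
1) 0000000
0000000
0000000
0000000
00<1000
0000000
0000000
0000000
2) 0000000
0000000
0000000
00^0000
0011000
0000000
0000000
0000000
3) 0000000
0000000
0000000
001>000
0011000
0000000
0000000
0000000
4) 0000000
0000000
0000000
0011000
001v000
0000000
0000000
0000000
5) 0000000
0000000
0000000
0011000
0010>00
0000000
0000000
0000000
6) 0000000
0000000
0000000
0011000
0010100
0000v00
0000000
0000000
7) 0000000
0000000
0000000
0011000
0010100
000<100
0000000
0000000
8) 0000000
0000000
0000000
0011000
001^100
0001100
0000000
0000000
9) 0000000
0000000
0000000
0011000
0011>00
0001100
0000000
0000000
10) 0000000
0000000
0000000
0011^00
0011000
0001100
0000000
0000000
11) 0000000
0000000
0000000
00111>0
0011000
0001100
0000000
0000000
12) 0000000
0000000
0000000
0011110
00110v0
0001100
0000000
0000000
13) 0000000
0000000
0000000
0011110
0011<10
0001100
0000000
0000000
14) 0000000
0000000
0000000
0011^10
0011110
0001100
0000000
0000000
15) 0000000
0000000
0000000
001<010
0011110
0001100
0000000
0000000
16) 0000000
0000000
0000000
0010010
001v110
0001100
0000000
0000000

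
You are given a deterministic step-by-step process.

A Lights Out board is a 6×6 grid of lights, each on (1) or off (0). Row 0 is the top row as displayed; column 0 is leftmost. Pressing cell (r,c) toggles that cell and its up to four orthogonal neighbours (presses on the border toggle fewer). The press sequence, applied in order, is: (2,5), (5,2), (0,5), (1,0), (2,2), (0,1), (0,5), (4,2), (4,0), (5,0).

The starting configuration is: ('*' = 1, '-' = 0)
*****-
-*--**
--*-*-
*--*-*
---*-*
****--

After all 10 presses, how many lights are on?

gen 0: *****-
-*--**
--*-*-
*--*-*
---*-*
****--
gen 1: *****-
-*--*-
--*--*
*--*--
---*-*
****--
gen 2: *****-
-*--*-
--*--*
*--*--
--**-*
*-----
gen 3: ****-*
-*--**
--*--*
*--*--
--**-*
*-----
gen 4: -***-*
*---**
*-*--*
*--*--
--**-*
*-----
gen 5: -***-*
*-*-**
**-*-*
*-**--
--**-*
*-----
gen 6: *--*-*
***-**
**-*-*
*-**--
--**-*
*-----
gen 7: *--**-
***-*-
**-*-*
*-**--
--**-*
*-----
gen 8: *--**-
***-*-
**-*-*
*--*--
-*---*
*-*---
gen 9: *--**-
***-*-
**-*-*
---*--
*----*
--*---
gen 10: *--**-
***-*-
**-*-*
---*--
-----*
***---

16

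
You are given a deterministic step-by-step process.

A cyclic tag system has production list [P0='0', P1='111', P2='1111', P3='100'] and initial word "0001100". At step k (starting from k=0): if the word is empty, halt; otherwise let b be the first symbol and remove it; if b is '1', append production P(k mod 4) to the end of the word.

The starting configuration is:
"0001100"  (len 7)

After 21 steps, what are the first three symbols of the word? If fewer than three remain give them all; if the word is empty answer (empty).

0) "0001100"  (len 7)
1) "001100"  (len 6)
2) "01100"  (len 5)
3) "1100"  (len 4)
4) "100100"  (len 6)
5) "001000"  (len 6)
6) "01000"  (len 5)
7) "1000"  (len 4)
8) "000100"  (len 6)
9) "00100"  (len 5)
10) "0100"  (len 4)
11) "100"  (len 3)
12) "00100"  (len 5)
13) "0100"  (len 4)
14) "100"  (len 3)
15) "001111"  (len 6)
16) "01111"  (len 5)
17) "1111"  (len 4)
18) "111111"  (len 6)
19) "111111111"  (len 9)
20) "11111111100"  (len 11)
21) "11111111000"  (len 11)

111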